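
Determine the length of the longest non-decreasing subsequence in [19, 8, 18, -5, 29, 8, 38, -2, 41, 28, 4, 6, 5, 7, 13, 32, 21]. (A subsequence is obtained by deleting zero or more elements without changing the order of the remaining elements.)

7

Let dp[i] be the longest non-decreasing subsequence ending at position i. Then dp = [1, 1, 2, 1, 3, 2, 4, 2, 5, 3, 3, 4, 4, 5, 6, 7, 7].
The maximum is 7; one witness is -5, -2, 4, 6, 7, 13, 32 at positions 4,8,11,12,14,15,16.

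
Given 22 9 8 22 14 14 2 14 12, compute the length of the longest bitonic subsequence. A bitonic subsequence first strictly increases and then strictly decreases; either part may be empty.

One longest bitonic subsequence is 22, 9, 8, 2 (positions 1,2,3,7): it rises to 22 then falls. Length 4 is optimal.

4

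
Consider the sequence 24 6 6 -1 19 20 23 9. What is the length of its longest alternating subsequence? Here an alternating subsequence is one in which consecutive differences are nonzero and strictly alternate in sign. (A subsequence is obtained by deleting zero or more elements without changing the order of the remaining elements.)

4

A longest alternating subsequence is 24, 6, 19, 9 (positions 1,2,5,8); its 3 consecutive differences strictly alternate in sign, and length 4 is optimal.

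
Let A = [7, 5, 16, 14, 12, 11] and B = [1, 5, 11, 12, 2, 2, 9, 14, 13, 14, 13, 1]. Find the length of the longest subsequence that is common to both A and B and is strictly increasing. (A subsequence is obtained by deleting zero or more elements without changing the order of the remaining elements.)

A longest common strictly increasing subsequence is 5, 11 (length 2); it appears in order in both A and B, and no longer such subsequence exists.

2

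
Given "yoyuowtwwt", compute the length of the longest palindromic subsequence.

4

Using dp[i][j] = 2 + dp[i+1][j−1] if the ends match, else max(dp[i+1][j], dp[i][j−1]):
dp[1][10] = 4. A witness is twwt at positions 7,8,9,10.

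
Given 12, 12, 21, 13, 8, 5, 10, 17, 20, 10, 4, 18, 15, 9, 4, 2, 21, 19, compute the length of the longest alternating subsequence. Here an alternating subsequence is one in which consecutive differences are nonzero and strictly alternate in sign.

Track the best alternating length ending on an up-step vs a down-step at each position: up/down = 1/1, 1/1, 2/1, 2/3, 1/3, 1/3, 4/3, 4/3, 4/3, 4/5, 1/5, 6/5, 6/7, 6/7, 1/7, 1/7, 8/1, 8/9.
The maximum over both is 9; one such subsequence is 12, 21, 13, 17, 10, 18, 15, 21, 19.

9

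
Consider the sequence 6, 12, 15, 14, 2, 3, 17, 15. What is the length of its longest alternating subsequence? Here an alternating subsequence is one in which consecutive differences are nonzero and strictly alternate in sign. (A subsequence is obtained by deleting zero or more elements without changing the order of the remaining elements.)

A longest alternating subsequence is 6, 15, 14, 17, 15 (positions 1,3,4,7,8); its 4 consecutive differences strictly alternate in sign, and length 5 is optimal.

5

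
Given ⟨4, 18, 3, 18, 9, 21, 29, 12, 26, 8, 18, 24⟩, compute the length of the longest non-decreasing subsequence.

Scanning left to right, the best length ending at each element is: 4→1, 18→2, 3→1, 18→3, 9→2, 21→4, 29→5, 12→3, 26→5, 8→2, 18→4, 24→5.
So the longest non-decreasing subsequence has length 5, e.g. 4, 18, 18, 21, 29.

5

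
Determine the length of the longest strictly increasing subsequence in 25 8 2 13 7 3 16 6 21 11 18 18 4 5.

5

One longest increasing subsequence is 2, 3, 6, 11, 18 (positions 3,6,8,10,11), of length 5; no longer one exists.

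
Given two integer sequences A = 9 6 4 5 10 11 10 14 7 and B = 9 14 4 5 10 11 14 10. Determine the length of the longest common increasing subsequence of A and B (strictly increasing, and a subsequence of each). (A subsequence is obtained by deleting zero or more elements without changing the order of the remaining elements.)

5

A longest common strictly increasing subsequence is 4, 5, 10, 11, 14 (length 5); it appears in order in both A and B, and no longer such subsequence exists.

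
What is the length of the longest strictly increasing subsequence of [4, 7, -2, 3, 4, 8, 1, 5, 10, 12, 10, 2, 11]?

6

Scanning left to right, the best length ending at each element is: 4→1, 7→2, -2→1, 3→2, 4→3, 8→4, 1→2, 5→4, 10→5, 12→6, 10→5, 2→3, 11→6.
So the longest increasing subsequence has length 6, e.g. -2, 3, 4, 8, 10, 12.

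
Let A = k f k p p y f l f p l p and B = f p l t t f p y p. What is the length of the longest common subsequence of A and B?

Backtracking the LCS table gives one alignment: f (A2,B1) → p (A5,B2) → l (A8,B3) → f (A9,B6) → p (A10,B7) → p (A12,B9).
So the longest common subsequence has length 6.

6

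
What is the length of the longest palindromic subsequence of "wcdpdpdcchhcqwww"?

One longest palindromic subsequence is wcdpdpdcw (positions 1,2,3,4,5,6,7,12,16); it reads the same forward and backward, and the interval DP gives dp[1][16] = 9.

9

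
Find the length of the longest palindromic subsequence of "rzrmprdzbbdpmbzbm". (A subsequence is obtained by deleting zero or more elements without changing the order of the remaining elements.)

Using dp[i][j] = 2 + dp[i+1][j−1] if the ends match, else max(dp[i+1][j], dp[i][j−1]):
dp[1][17] = 10. A witness is zmpdbbdpmz at positions 2,4,5,7,9,10,11,12,13,15.

10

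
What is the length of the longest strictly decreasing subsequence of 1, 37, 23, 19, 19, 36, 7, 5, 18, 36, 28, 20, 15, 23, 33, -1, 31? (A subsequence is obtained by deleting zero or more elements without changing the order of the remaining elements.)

6

Let dp[i] be the longest decreasing subsequence ending at position i. Then dp = [1, 1, 2, 3, 3, 2, 4, 5, 4, 2, 3, 4, 5, 4, 3, 6, 4].
The maximum is 6; one witness is 37, 23, 19, 7, 5, -1 at positions 2,3,4,7,8,16.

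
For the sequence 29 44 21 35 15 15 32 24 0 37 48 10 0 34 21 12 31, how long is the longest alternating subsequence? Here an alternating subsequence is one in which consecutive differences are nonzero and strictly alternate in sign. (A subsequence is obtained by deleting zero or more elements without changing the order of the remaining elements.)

12

Track the best alternating length ending on an up-step vs a down-step at each position: up/down = 1/1, 2/1, 1/3, 4/3, 1/5, 1/5, 6/5, 6/7, 1/7, 8/3, 8/1, 8/9, 1/9, 10/9, 10/11, 10/11, 12/11.
The maximum over both is 12; one such subsequence is 29, 44, 21, 35, 15, 32, 24, 37, 10, 34, 21, 31.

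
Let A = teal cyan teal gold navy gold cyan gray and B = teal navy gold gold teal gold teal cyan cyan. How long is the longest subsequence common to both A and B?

4

A longest common subsequence is teal, teal, gold, cyan (length 4); the LCS DP confirms no longer common subsequence exists.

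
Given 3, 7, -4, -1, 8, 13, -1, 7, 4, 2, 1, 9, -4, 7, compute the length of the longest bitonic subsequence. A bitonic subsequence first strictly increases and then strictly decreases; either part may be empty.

Let inc[i] be the LIS ending at i and dec[i] the longest strictly decreasing subsequence starting at i. inc = [1, 2, 1, 2, 3, 4, 2, 3, 3, 3, 3, 4, 1, 4], dec = [4, 5, 1, 2, 6, 6, 2, 5, 4, 3, 2, 2, 1, 1].
max_i inc[i]+dec[i]−1 = 9, with one witness 3, 7, 8, 13, 7, 4, 2, 1, -4.

9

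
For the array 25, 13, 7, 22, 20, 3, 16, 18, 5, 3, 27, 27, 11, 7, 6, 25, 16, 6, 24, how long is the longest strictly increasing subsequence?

5

Scanning left to right, the best length ending at each element is: 25→1, 13→1, 7→1, 22→2, 20→2, 3→1, 16→2, 18→3, 5→2, 3→1, 27→4, 27→4, 11→3, 7→3, 6→3, 25→4, 16→4, 6→3, 24→5.
So the longest increasing subsequence has length 5, e.g. 3, 5, 11, 16, 24.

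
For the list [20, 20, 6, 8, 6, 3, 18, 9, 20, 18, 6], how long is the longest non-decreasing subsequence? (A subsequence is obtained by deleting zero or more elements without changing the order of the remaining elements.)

4

Scanning left to right, the best length ending at each element is: 20→1, 20→2, 6→1, 8→2, 6→2, 3→1, 18→3, 9→3, 20→4, 18→4, 6→3.
So the longest non-decreasing subsequence has length 4, e.g. 6, 8, 18, 20.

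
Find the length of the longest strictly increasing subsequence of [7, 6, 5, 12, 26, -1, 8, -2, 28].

4

Let dp[i] be the longest increasing subsequence ending at position i. Then dp = [1, 1, 1, 2, 3, 1, 2, 1, 4].
The maximum is 4; one witness is 7, 12, 26, 28 at positions 1,4,5,9.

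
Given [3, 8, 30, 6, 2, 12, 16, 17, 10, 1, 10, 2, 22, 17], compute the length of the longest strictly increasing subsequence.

6

One longest increasing subsequence is 3, 8, 12, 16, 17, 22 (positions 1,2,6,7,8,13), of length 6; no longer one exists.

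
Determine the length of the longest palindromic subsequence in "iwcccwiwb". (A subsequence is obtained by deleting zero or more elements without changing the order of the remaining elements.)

Using dp[i][j] = 2 + dp[i+1][j−1] if the ends match, else max(dp[i+1][j], dp[i][j−1]):
dp[1][9] = 7. A witness is iwcccwi at positions 1,2,3,4,5,6,7.

7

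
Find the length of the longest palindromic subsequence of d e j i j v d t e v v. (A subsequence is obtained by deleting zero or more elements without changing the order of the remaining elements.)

One longest palindromic subsequence is ejije (positions 2,3,4,5,9); it reads the same forward and backward, and the interval DP gives dp[1][11] = 5.

5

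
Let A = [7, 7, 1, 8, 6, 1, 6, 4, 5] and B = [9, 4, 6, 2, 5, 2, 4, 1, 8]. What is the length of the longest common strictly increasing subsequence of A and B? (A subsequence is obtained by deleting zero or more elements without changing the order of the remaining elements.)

2

A longest common strictly increasing subsequence is 4, 5 (length 2); it appears in order in both A and B, and no longer such subsequence exists.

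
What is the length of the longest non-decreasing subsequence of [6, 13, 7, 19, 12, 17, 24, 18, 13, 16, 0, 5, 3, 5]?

5

One longest non-decreasing subsequence is 6, 7, 12, 17, 24 (positions 1,3,5,6,7), of length 5; no longer one exists.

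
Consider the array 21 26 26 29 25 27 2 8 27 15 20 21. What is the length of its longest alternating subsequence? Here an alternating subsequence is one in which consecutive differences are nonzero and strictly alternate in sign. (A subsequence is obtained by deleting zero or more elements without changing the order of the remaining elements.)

8

A longest alternating subsequence is 21, 26, 25, 27, 2, 27, 15, 20 (positions 1,2,5,6,7,9,10,11); its 7 consecutive differences strictly alternate in sign, and length 8 is optimal.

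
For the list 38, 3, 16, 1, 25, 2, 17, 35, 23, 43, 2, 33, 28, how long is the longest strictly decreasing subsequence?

One longest decreasing subsequence is 38, 25, 17, 2 (positions 1,5,7,11), of length 4; no longer one exists.

4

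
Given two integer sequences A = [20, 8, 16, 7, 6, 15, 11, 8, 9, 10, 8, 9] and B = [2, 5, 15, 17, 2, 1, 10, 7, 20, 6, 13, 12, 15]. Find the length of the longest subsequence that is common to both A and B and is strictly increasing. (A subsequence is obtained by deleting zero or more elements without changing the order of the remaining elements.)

2

A longest common strictly increasing subsequence is 7, 15 (length 2); it appears in order in both A and B, and no longer such subsequence exists.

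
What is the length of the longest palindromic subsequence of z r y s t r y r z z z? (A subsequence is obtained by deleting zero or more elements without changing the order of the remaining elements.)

7

One longest palindromic subsequence is zryryrz (positions 1,2,3,6,7,8,11); it reads the same forward and backward, and the interval DP gives dp[1][11] = 7.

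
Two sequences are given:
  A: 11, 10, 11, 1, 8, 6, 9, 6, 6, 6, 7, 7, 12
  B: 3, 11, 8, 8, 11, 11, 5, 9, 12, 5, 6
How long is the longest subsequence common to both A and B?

4

Backtracking the LCS table gives one alignment: 11 (A1,B5) → 11 (A3,B6) → 9 (A7,B8) → 6 (A10,B11).
So the longest common subsequence has length 4.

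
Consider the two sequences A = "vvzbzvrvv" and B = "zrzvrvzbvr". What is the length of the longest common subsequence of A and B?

6

Backtracking the LCS table gives one alignment: v (A1,B4) → v (A2,B6) → z (A3,B7) → b (A4,B8) → v (A6,B9) → r (A7,B10).
So the longest common subsequence has length 6.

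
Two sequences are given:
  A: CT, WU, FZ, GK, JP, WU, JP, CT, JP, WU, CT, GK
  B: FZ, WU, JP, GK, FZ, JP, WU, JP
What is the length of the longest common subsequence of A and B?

5

A longest common subsequence is WU, FZ, JP, WU, JP (length 5); the LCS DP confirms no longer common subsequence exists.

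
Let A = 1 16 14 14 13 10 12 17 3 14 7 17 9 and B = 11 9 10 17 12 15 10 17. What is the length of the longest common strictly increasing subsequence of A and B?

A longest common strictly increasing subsequence is 10, 12, 17 (length 3); it appears in order in both A and B, and no longer such subsequence exists.

3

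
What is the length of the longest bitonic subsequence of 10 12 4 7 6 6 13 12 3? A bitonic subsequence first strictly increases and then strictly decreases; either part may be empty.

Let inc[i] be the LIS ending at i and dec[i] the longest strictly decreasing subsequence starting at i. inc = [1, 2, 1, 2, 2, 2, 3, 3, 1], dec = [4, 4, 2, 3, 2, 2, 3, 2, 1].
max_i inc[i]+dec[i]−1 = 5, with one witness 10, 12, 7, 6, 3.

5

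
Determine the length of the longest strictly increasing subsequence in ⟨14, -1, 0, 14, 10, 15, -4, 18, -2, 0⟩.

Scanning left to right, the best length ending at each element is: 14→1, -1→1, 0→2, 14→3, 10→3, 15→4, -4→1, 18→5, -2→2, 0→3.
So the longest increasing subsequence has length 5, e.g. -1, 0, 14, 15, 18.

5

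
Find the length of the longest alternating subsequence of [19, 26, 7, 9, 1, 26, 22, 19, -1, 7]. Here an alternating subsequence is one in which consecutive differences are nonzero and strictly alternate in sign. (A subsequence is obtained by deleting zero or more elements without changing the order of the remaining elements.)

Track the best alternating length ending on an up-step vs a down-step at each position: up/down = 1/1, 2/1, 1/3, 4/3, 1/5, 6/1, 6/7, 6/7, 1/7, 8/7.
The maximum over both is 8; one such subsequence is 19, 26, 7, 9, 1, 26, -1, 7.

8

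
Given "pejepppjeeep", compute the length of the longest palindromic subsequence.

9

One longest palindromic subsequence is peepppeep (positions 1,2,4,5,6,7,10,11,12); it reads the same forward and backward, and the interval DP gives dp[1][12] = 9.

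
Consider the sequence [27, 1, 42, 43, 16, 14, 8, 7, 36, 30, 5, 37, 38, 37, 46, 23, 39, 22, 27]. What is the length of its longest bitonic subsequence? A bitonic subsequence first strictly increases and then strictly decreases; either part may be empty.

8

One longest bitonic subsequence is 27, 42, 43, 16, 14, 8, 7, 5 (positions 1,3,4,5,6,7,8,11): it rises to 43 then falls. Length 8 is optimal.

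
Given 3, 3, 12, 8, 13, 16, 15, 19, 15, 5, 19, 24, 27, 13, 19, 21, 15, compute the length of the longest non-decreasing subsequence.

Let dp[i] be the longest non-decreasing subsequence ending at position i. Then dp = [1, 2, 3, 3, 4, 5, 5, 6, 6, 3, 7, 8, 9, 5, 8, 9, 7].
The maximum is 9; one witness is 3, 3, 12, 13, 16, 19, 19, 24, 27 at positions 1,2,3,5,6,8,11,12,13.

9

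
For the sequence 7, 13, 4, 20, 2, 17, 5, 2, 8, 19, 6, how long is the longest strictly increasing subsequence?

4

One longest increasing subsequence is 7, 13, 17, 19 (positions 1,2,6,10), of length 4; no longer one exists.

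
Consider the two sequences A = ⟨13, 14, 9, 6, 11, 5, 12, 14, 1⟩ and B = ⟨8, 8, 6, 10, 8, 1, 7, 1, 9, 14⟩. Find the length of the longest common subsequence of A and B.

2

A longest common subsequence is 9, 14 (length 2); the LCS DP confirms no longer common subsequence exists.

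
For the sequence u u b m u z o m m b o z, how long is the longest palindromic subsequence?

6

One longest palindromic subsequence is zommoz (positions 6,7,8,9,11,12); it reads the same forward and backward, and the interval DP gives dp[1][12] = 6.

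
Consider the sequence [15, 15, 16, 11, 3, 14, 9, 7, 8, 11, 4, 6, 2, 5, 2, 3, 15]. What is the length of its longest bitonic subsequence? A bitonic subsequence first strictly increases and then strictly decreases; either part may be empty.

Let inc[i] be the LIS ending at i and dec[i] the longest strictly decreasing subsequence starting at i. inc = [1, 1, 2, 1, 1, 2, 2, 2, 3, 4, 2, 3, 1, 3, 1, 2, 5], dec = [7, 7, 7, 6, 2, 6, 5, 4, 4, 4, 2, 3, 1, 2, 1, 1, 1].
max_i inc[i]+dec[i]−1 = 8, with one witness 15, 16, 14, 9, 8, 6, 5, 3.

8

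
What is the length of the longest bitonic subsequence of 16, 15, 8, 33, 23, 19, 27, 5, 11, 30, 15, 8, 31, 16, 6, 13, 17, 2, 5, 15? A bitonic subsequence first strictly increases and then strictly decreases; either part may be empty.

8

Let inc[i] be the LIS ending at i and dec[i] the longest strictly decreasing subsequence starting at i. inc = [1, 1, 1, 2, 2, 2, 3, 1, 2, 4, 3, 2, 5, 4, 2, 3, 5, 1, 2, 4], dec = [6, 5, 3, 7, 6, 5, 5, 2, 4, 5, 4, 3, 4, 3, 2, 2, 2, 1, 1, 1].
max_i inc[i]+dec[i]−1 = 8, with one witness 16, 33, 23, 19, 15, 8, 6, 5.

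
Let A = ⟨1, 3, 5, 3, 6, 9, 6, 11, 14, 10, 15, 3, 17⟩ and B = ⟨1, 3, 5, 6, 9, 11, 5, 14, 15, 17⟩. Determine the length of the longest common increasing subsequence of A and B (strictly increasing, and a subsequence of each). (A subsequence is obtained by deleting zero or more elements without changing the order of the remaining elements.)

9

For each value that appears in both, track the longest common increasing run ending there.
The best achievable length is 9; one witness is 1, 3, 5, 6, 9, 11, 14, 15, 17 (A-positions 1,2,3,5,6,8,9,11,13, B-positions 1,2,3,4,5,6,8,9,10).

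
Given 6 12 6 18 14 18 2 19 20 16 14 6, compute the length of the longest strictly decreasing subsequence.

4

One longest decreasing subsequence is 18, 16, 14, 6 (positions 4,10,11,12), of length 4; no longer one exists.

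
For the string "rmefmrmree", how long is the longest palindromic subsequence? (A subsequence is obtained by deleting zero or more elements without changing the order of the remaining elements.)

5

Using dp[i][j] = 2 + dp[i+1][j−1] if the ends match, else max(dp[i+1][j], dp[i][j−1]):
dp[1][10] = 5. A witness is ermre at positions 3,6,7,8,10.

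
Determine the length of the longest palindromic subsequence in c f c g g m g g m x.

5

One longest palindromic subsequence is ggmgg (positions 4,5,6,7,8); it reads the same forward and backward, and the interval DP gives dp[1][10] = 5.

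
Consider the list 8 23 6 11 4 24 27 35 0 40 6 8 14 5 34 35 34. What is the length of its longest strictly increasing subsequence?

One longest increasing subsequence is 8, 23, 24, 27, 35, 40 (positions 1,2,6,7,8,10), of length 6; no longer one exists.

6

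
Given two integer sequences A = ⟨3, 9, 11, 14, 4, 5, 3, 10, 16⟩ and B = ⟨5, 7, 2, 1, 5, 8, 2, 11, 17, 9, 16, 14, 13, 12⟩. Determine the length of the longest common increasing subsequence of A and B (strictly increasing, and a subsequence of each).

2

For each value that appears in both, track the longest common increasing run ending there.
The best achievable length is 2; one witness is 5, 16 (A-positions 6,9, B-positions 1,11).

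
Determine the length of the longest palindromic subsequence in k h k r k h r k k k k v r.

7

Using dp[i][j] = 2 + dp[i+1][j−1] if the ends match, else max(dp[i+1][j], dp[i][j−1]):
dp[1][13] = 7. A witness is rkkkkkr at positions 4,5,8,9,10,11,13.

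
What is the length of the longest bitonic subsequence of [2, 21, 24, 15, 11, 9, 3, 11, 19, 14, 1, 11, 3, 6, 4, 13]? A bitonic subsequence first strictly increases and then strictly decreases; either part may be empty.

8

Let inc[i] be the LIS ending at i and dec[i] the longest strictly decreasing subsequence starting at i. inc = [1, 2, 3, 2, 2, 2, 2, 3, 4, 4, 1, 3, 2, 3, 3, 4], dec = [2, 6, 6, 5, 4, 3, 2, 3, 5, 4, 1, 3, 1, 2, 1, 1].
max_i inc[i]+dec[i]−1 = 8, with one witness 2, 21, 24, 19, 14, 11, 6, 4.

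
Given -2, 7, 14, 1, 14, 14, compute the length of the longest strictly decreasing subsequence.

Let dp[i] be the longest decreasing subsequence ending at position i. Then dp = [1, 1, 1, 2, 1, 1].
The maximum is 2; one witness is 7, 1 at positions 2,4.

2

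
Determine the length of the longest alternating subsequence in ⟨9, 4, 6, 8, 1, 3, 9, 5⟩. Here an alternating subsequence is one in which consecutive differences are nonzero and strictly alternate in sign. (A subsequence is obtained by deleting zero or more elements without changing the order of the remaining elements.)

A longest alternating subsequence is 9, 4, 6, 1, 9, 5 (positions 1,2,3,5,7,8); its 5 consecutive differences strictly alternate in sign, and length 6 is optimal.

6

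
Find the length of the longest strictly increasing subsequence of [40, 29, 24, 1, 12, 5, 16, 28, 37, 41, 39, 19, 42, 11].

Scanning left to right, the best length ending at each element is: 40→1, 29→1, 24→1, 1→1, 12→2, 5→2, 16→3, 28→4, 37→5, 41→6, 39→6, 19→4, 42→7, 11→3.
So the longest increasing subsequence has length 7, e.g. 1, 12, 16, 28, 37, 41, 42.

7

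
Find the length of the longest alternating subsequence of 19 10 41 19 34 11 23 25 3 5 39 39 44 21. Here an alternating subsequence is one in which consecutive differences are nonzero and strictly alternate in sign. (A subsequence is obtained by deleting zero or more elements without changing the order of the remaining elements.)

10

A longest alternating subsequence is 19, 10, 41, 19, 34, 11, 23, 3, 39, 21 (positions 1,2,3,4,5,6,7,9,11,14); its 9 consecutive differences strictly alternate in sign, and length 10 is optimal.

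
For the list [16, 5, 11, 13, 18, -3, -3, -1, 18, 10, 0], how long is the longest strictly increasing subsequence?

One longest increasing subsequence is 5, 11, 13, 18 (positions 2,3,4,5), of length 4; no longer one exists.

4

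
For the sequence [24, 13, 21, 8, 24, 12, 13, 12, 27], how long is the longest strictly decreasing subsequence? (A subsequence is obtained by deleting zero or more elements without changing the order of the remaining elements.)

One longest decreasing subsequence is 24, 21, 13, 12 (positions 1,3,7,8), of length 4; no longer one exists.

4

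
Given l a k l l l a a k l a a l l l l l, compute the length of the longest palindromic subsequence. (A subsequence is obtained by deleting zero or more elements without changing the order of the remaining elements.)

13

One longest palindromic subsequence is llllaalaallll (positions 1,4,5,6,7,8,10,11,12,14,15,16,17); it reads the same forward and backward, and the interval DP gives dp[1][17] = 13.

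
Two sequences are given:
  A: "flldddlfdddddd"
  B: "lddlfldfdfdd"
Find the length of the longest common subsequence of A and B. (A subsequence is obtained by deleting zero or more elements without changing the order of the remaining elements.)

Backtracking the LCS table gives one alignment: l (A3,B1) → d (A5,B2) → d (A6,B3) → l (A7,B4) → f (A8,B5) → d (A9,B7) → d (A10,B9) → d (A13,B11) → d (A14,B12).
So the longest common subsequence has length 9.

9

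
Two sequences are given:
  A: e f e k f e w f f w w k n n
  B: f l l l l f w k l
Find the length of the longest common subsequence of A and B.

4

Backtracking the LCS table gives one alignment: f (A2,B1) → f (A9,B6) → w (A11,B7) → k (A12,B8).
So the longest common subsequence has length 4.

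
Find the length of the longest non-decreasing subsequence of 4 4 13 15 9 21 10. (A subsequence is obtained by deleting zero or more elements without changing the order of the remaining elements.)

5

Let dp[i] be the longest non-decreasing subsequence ending at position i. Then dp = [1, 2, 3, 4, 3, 5, 4].
The maximum is 5; one witness is 4, 4, 13, 15, 21 at positions 1,2,3,4,6.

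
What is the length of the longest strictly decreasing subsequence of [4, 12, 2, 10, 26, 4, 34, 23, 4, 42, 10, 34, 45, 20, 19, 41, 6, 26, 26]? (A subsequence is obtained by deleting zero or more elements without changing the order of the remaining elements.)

5

Let dp[i] be the longest decreasing subsequence ending at position i. Then dp = [1, 1, 2, 2, 1, 3, 1, 2, 3, 1, 3, 2, 1, 3, 4, 2, 5, 3, 3].
The maximum is 5; one witness is 26, 23, 20, 19, 6 at positions 5,8,14,15,17.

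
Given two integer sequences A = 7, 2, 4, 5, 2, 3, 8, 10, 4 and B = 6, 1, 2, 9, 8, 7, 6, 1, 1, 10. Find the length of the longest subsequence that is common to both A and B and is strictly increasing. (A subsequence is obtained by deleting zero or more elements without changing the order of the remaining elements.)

3

A longest common strictly increasing subsequence is 2, 8, 10 (length 3); it appears in order in both A and B, and no longer such subsequence exists.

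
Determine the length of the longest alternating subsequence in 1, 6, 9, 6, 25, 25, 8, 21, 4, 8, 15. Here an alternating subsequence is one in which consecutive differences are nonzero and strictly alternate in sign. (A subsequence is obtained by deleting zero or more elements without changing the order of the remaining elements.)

8

Track the best alternating length ending on an up-step vs a down-step at each position: up/down = 1/1, 2/1, 2/1, 2/3, 4/1, 4/1, 4/5, 6/5, 2/7, 8/7, 8/7.
The maximum over both is 8; one such subsequence is 1, 9, 6, 25, 8, 21, 4, 8.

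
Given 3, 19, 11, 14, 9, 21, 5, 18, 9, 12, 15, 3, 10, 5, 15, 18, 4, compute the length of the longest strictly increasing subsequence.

Let dp[i] be the longest increasing subsequence ending at position i. Then dp = [1, 2, 2, 3, 2, 4, 2, 4, 3, 4, 5, 1, 4, 2, 5, 6, 2].
The maximum is 6; one witness is 3, 5, 9, 12, 15, 18 at positions 1,7,9,10,11,16.

6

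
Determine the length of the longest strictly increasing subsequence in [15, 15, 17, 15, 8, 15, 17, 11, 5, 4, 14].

3

Let dp[i] be the longest increasing subsequence ending at position i. Then dp = [1, 1, 2, 1, 1, 2, 3, 2, 1, 1, 3].
The maximum is 3; one witness is 8, 15, 17 at positions 5,6,7.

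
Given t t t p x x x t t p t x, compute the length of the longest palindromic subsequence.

9

One longest palindromic subsequence is tttxxxttt (positions 1,2,3,5,6,7,8,9,11); it reads the same forward and backward, and the interval DP gives dp[1][12] = 9.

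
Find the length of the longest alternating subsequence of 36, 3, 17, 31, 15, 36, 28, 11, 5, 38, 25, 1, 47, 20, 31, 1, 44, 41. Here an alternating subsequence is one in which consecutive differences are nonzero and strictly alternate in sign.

Track the best alternating length ending on an up-step vs a down-step at each position: up/down = 1/1, 1/2, 3/2, 3/2, 3/4, 5/1, 5/6, 3/6, 3/6, 7/1, 7/8, 1/8, 9/1, 9/10, 11/10, 1/12, 13/10, 13/14.
The maximum over both is 14; one such subsequence is 36, 3, 17, 15, 36, 28, 38, 25, 47, 20, 31, 1, 44, 41.

14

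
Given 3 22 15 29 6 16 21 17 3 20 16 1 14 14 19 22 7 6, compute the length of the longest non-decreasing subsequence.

Let dp[i] be the longest non-decreasing subsequence ending at position i. Then dp = [1, 2, 2, 3, 2, 3, 4, 4, 2, 5, 4, 1, 3, 4, 5, 6, 3, 3].
The maximum is 6; one witness is 3, 15, 16, 17, 20, 22 at positions 1,3,6,8,10,16.

6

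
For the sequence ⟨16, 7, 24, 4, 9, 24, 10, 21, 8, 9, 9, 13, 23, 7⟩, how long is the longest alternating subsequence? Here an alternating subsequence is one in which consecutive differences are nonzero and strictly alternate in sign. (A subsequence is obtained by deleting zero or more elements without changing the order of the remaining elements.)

10

Track the best alternating length ending on an up-step vs a down-step at each position: up/down = 1/1, 1/2, 3/1, 1/4, 5/4, 5/1, 5/6, 7/6, 5/8, 9/8, 9/8, 9/8, 9/6, 5/10.
The maximum over both is 10; one such subsequence is 16, 7, 24, 4, 24, 10, 21, 8, 9, 7.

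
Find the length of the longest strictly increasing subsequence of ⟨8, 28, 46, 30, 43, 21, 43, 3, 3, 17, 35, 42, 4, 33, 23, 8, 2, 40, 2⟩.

Scanning left to right, the best length ending at each element is: 8→1, 28→2, 46→3, 30→3, 43→4, 21→2, 43→4, 3→1, 3→1, 17→2, 35→4, 42→5, 4→2, 33→4, 23→3, 8→3, 2→1, 40→5, 2→1.
So the longest increasing subsequence has length 5, e.g. 8, 28, 30, 35, 42.

5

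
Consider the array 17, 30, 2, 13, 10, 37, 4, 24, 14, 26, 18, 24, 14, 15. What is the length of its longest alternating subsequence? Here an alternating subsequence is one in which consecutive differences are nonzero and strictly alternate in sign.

14

Track the best alternating length ending on an up-step vs a down-step at each position: up/down = 1/1, 2/1, 1/3, 4/3, 4/5, 6/1, 4/7, 8/7, 8/9, 10/7, 10/11, 12/11, 8/13, 14/13.
The maximum over both is 14; one such subsequence is 17, 30, 2, 13, 10, 37, 4, 24, 14, 26, 18, 24, 14, 15.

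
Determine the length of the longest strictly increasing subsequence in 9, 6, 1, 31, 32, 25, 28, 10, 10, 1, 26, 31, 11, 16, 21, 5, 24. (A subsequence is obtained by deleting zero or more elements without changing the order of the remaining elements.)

6

One longest increasing subsequence is 9, 10, 11, 16, 21, 24 (positions 1,8,13,14,15,17), of length 6; no longer one exists.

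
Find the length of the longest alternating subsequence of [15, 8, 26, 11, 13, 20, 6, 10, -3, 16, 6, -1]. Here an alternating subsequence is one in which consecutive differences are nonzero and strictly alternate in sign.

10

A longest alternating subsequence is 15, 8, 26, 11, 13, 6, 10, -3, 16, 6 (positions 1,2,3,4,5,7,8,9,10,11); its 9 consecutive differences strictly alternate in sign, and length 10 is optimal.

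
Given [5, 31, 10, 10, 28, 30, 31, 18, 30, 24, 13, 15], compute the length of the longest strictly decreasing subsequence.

4

Let dp[i] be the longest decreasing subsequence ending at position i. Then dp = [1, 1, 2, 2, 2, 2, 1, 3, 2, 3, 4, 4].
The maximum is 4; one witness is 31, 28, 18, 13 at positions 2,5,8,11.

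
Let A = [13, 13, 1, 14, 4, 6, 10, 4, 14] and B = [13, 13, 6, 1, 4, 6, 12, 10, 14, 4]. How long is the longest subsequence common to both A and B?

7

Backtracking the LCS table gives one alignment: 13 (A1,B1) → 13 (A2,B2) → 1 (A3,B4) → 4 (A5,B5) → 6 (A6,B6) → 10 (A7,B8) → 4 (A8,B10).
So the longest common subsequence has length 7.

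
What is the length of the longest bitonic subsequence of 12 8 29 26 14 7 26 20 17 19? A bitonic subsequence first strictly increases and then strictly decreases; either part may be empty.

5

One longest bitonic subsequence is 12, 29, 26, 20, 19 (positions 1,3,7,8,10): it rises to 29 then falls. Length 5 is optimal.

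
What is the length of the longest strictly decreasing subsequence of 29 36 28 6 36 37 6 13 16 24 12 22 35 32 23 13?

5

One longest decreasing subsequence is 29, 28, 24, 22, 13 (positions 1,3,10,12,16), of length 5; no longer one exists.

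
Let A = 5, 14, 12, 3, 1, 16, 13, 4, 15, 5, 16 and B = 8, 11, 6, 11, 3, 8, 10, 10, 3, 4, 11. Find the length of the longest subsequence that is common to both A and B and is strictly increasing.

2

A longest common strictly increasing subsequence is 3, 4 (length 2); it appears in order in both A and B, and no longer such subsequence exists.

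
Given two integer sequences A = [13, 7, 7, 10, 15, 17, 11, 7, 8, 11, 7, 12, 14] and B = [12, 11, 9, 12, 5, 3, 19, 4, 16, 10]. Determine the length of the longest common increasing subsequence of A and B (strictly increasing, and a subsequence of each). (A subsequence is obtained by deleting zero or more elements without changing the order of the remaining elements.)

A longest common strictly increasing subsequence is 11, 12 (length 2); it appears in order in both A and B, and no longer such subsequence exists.

2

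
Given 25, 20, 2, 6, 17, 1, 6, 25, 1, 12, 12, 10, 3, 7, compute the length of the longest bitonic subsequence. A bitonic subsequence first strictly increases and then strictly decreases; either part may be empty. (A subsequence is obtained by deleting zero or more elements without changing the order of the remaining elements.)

7

Let inc[i] be the LIS ending at i and dec[i] the longest strictly decreasing subsequence starting at i. inc = [1, 1, 1, 2, 3, 1, 2, 4, 1, 3, 3, 3, 2, 3], dec = [6, 5, 2, 2, 4, 1, 2, 4, 1, 3, 3, 2, 1, 1].
max_i inc[i]+dec[i]−1 = 7, with one witness 2, 6, 17, 25, 12, 10, 7.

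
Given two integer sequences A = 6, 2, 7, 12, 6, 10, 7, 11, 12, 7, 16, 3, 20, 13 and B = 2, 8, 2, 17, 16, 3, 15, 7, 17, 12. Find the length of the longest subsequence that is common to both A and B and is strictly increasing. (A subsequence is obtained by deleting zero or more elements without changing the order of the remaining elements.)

3

A longest common strictly increasing subsequence is 2, 7, 12 (length 3); it appears in order in both A and B, and no longer such subsequence exists.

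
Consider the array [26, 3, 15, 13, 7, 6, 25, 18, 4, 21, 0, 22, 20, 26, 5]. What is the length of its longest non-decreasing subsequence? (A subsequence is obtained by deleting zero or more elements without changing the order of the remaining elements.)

Let dp[i] be the longest non-decreasing subsequence ending at position i. Then dp = [1, 1, 2, 2, 2, 2, 3, 3, 2, 4, 1, 5, 4, 6, 3].
The maximum is 6; one witness is 3, 15, 18, 21, 22, 26 at positions 2,3,8,10,12,14.

6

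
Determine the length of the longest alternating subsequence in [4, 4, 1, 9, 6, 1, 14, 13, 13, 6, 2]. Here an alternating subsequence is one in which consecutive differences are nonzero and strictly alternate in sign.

6

A longest alternating subsequence is 4, 1, 9, 6, 14, 13 (positions 1,3,4,5,7,8); its 5 consecutive differences strictly alternate in sign, and length 6 is optimal.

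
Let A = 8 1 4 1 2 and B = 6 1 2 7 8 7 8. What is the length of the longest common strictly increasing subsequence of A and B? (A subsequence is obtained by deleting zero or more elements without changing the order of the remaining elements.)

2

For each value that appears in both, track the longest common increasing run ending there.
The best achievable length is 2; one witness is 1, 2 (A-positions 2,5, B-positions 2,3).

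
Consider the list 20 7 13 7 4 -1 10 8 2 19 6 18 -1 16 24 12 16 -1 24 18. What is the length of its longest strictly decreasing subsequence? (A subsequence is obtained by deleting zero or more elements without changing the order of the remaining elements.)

6

Let dp[i] be the longest decreasing subsequence ending at position i. Then dp = [1, 2, 2, 3, 4, 5, 3, 4, 5, 2, 5, 3, 6, 4, 1, 5, 4, 6, 1, 3].
The maximum is 6; one witness is 20, 13, 7, 4, 2, -1 at positions 1,3,4,5,9,13.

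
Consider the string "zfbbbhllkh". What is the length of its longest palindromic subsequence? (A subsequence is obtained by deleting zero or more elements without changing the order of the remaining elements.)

4

Using dp[i][j] = 2 + dp[i+1][j−1] if the ends match, else max(dp[i+1][j], dp[i][j−1]):
dp[1][10] = 4. A witness is hllh at positions 6,7,8,10.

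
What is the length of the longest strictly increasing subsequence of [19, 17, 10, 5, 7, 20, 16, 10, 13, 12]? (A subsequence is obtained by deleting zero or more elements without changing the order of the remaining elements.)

Let dp[i] be the longest increasing subsequence ending at position i. Then dp = [1, 1, 1, 1, 2, 3, 3, 3, 4, 4].
The maximum is 4; one witness is 5, 7, 10, 13 at positions 4,5,8,9.

4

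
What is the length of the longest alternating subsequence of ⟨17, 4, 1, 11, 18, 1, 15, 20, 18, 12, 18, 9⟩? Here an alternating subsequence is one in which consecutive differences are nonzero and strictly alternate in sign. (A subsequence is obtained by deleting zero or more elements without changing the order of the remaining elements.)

A longest alternating subsequence is 17, 4, 11, 1, 15, 12, 18, 9 (positions 1,2,4,6,7,10,11,12); its 7 consecutive differences strictly alternate in sign, and length 8 is optimal.

8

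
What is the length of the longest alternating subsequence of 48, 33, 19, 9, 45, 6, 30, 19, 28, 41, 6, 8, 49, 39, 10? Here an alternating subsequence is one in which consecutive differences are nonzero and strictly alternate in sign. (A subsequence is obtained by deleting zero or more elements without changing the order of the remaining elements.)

10

Track the best alternating length ending on an up-step vs a down-step at each position: up/down = 1/1, 1/2, 1/2, 1/2, 3/2, 1/4, 5/4, 5/6, 7/6, 7/4, 1/8, 9/8, 9/1, 9/10, 9/10.
The maximum over both is 10; one such subsequence is 48, 33, 45, 6, 30, 19, 28, 6, 49, 39.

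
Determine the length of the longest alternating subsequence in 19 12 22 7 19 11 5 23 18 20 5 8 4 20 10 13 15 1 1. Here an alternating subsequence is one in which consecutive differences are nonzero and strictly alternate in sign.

16

A longest alternating subsequence is 19, 12, 22, 7, 19, 11, 23, 18, 20, 5, 8, 4, 20, 10, 13, 1 (positions 1,2,3,4,5,6,8,9,10,11,12,13,14,15,16,18); its 15 consecutive differences strictly alternate in sign, and length 16 is optimal.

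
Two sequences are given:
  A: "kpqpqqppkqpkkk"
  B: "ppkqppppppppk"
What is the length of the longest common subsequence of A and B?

7

Backtracking the LCS table gives one alignment: k (A1,B3) → p (A2,B8) → p (A4,B9) → p (A7,B10) → p (A8,B11) → p (A11,B12) → k (A14,B13).
So the longest common subsequence has length 7.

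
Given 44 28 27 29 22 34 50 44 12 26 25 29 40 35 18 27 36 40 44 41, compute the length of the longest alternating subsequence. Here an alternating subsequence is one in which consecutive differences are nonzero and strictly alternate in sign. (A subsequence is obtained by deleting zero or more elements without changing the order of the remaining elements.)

12

A longest alternating subsequence is 44, 28, 29, 22, 34, 12, 26, 25, 40, 35, 44, 41 (positions 1,2,4,5,6,9,10,11,13,14,19,20); its 11 consecutive differences strictly alternate in sign, and length 12 is optimal.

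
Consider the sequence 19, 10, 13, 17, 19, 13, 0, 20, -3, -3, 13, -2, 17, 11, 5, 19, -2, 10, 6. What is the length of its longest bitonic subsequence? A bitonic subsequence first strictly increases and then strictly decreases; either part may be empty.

9

Let inc[i] be the LIS ending at i and dec[i] the longest strictly decreasing subsequence starting at i. inc = [1, 1, 2, 3, 4, 2, 1, 5, 1, 1, 2, 2, 3, 3, 3, 4, 2, 4, 4], dec = [6, 3, 4, 5, 5, 4, 2, 5, 1, 1, 4, 1, 4, 3, 2, 3, 1, 2, 1].
max_i inc[i]+dec[i]−1 = 9, with one witness 10, 13, 17, 19, 20, 17, 11, 10, 6.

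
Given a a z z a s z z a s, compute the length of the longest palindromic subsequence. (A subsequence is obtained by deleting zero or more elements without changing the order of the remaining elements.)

One longest palindromic subsequence is azzszza (positions 2,3,4,6,7,8,9); it reads the same forward and backward, and the interval DP gives dp[1][10] = 7.

7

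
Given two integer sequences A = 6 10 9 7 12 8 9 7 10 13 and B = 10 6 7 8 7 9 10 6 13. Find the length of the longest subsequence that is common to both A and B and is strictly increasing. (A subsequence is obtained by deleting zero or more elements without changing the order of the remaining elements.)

6

A longest common strictly increasing subsequence is 6, 7, 8, 9, 10, 13 (length 6); it appears in order in both A and B, and no longer such subsequence exists.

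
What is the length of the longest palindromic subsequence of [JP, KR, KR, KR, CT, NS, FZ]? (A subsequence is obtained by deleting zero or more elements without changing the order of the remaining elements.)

3

Using dp[i][j] = 2 + dp[i+1][j−1] if the ends match, else max(dp[i+1][j], dp[i][j−1]):
dp[1][7] = 3. A witness is KR KR KR at positions 2,3,4.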